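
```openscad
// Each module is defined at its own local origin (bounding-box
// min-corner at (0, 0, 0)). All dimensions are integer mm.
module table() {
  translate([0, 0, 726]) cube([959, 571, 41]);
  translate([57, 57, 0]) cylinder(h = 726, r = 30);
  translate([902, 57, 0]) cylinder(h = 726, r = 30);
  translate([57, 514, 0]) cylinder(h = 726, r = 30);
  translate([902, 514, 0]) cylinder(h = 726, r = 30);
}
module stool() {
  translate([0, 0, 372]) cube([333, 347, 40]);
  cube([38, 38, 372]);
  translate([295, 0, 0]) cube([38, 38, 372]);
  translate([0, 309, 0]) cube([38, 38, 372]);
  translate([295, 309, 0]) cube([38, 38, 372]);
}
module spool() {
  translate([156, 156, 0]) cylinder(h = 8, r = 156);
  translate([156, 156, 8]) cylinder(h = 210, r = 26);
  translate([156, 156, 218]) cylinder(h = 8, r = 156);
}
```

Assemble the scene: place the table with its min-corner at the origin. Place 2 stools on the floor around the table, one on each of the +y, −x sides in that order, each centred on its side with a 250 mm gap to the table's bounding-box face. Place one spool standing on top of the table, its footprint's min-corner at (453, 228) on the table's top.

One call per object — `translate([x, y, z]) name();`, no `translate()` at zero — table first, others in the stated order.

table();
translate([313, 821, 0]) stool();
translate([-583, 112, 0]) stool();
translate([453, 228, 767]) spool();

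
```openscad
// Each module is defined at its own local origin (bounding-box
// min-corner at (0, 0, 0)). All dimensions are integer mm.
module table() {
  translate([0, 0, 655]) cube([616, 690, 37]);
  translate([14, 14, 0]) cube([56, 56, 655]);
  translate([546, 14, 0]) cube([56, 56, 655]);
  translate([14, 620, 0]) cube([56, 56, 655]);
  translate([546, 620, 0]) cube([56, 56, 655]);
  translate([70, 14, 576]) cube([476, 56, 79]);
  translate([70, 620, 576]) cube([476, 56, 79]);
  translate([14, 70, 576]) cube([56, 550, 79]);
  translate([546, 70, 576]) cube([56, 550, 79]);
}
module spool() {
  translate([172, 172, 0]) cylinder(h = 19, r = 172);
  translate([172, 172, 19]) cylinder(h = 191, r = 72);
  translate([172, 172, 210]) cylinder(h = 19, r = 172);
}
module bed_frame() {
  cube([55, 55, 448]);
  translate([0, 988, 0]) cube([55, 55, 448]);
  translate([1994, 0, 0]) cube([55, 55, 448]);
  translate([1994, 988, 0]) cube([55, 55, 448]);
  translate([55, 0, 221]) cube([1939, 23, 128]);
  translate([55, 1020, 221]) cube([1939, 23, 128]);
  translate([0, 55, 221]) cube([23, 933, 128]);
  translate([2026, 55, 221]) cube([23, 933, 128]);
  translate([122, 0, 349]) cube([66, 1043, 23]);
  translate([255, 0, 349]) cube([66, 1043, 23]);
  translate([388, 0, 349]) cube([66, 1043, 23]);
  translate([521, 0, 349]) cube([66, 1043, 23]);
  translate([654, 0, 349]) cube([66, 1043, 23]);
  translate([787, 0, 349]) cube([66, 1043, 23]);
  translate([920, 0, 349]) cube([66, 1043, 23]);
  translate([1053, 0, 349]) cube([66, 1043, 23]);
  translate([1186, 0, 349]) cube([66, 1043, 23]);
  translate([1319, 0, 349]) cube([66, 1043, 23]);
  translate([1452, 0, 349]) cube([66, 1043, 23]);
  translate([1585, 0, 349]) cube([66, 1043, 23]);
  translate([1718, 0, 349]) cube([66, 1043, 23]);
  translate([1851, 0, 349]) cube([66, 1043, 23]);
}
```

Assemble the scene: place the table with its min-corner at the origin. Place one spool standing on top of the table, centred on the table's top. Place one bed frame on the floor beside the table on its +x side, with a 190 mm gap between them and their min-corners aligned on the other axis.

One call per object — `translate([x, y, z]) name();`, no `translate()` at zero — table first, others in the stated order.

table();
translate([136, 173, 692]) spool();
translate([806, 0, 0]) bed_frame();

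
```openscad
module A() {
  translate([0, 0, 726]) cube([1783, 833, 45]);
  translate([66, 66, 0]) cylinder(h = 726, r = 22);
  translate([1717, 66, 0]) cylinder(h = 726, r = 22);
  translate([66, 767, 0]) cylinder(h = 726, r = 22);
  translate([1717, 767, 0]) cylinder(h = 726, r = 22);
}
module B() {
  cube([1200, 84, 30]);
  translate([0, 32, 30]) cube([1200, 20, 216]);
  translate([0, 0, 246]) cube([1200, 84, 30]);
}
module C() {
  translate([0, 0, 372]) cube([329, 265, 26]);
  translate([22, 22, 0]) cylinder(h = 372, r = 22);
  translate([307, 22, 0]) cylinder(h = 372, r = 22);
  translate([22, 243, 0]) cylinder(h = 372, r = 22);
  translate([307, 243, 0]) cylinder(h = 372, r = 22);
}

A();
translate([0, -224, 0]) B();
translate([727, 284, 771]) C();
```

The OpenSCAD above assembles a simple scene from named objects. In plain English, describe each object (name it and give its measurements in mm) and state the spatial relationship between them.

A is a table with a 1783×833 mm rectangular top, 45 mm thick, top surface at z = 771 mm, supported by four round legs of 44 mm diameter, each leg's bounding box inset 44 mm from the nearest pair of top edges, running from the floor.

B is an I-beam lying along x, 1200 mm long. Overall section height 276 mm. Two flanges 84 mm wide (y) and 30 mm thick, one on the floor and one at the top; a web 20 mm thick runs between them, centred on the flange width.

C is a simple wooden stool: a rectangular seat 329 mm (x) by 265 mm (y), 26 mm thick, top face at z = 398 mm, on four round legs, each 44 mm in diameter. The legs rest on z = 0, each leg's axis is inset half a diameter from the nearest pair of seat edges (so the leg's bounding box is flush with the corner).

The I-beam is on the floor beside the table on its −y side. The stool is on top of the table, centred.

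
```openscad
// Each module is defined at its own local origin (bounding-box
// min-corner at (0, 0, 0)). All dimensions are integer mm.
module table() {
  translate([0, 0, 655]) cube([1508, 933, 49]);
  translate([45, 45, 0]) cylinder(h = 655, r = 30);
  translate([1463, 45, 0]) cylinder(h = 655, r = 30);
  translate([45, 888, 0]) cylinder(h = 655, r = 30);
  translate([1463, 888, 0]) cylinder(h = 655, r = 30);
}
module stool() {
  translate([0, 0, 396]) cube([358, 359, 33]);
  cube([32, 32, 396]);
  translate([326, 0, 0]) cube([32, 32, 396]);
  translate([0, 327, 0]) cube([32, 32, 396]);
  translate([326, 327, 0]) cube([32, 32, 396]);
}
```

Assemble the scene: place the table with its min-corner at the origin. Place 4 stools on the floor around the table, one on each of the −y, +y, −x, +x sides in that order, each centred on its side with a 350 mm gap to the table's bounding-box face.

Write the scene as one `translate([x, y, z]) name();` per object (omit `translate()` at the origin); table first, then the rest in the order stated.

table();
translate([575, -709, 0]) stool();
translate([575, 1283, 0]) stool();
translate([-708, 287, 0]) stool();
translate([1858, 287, 0]) stool();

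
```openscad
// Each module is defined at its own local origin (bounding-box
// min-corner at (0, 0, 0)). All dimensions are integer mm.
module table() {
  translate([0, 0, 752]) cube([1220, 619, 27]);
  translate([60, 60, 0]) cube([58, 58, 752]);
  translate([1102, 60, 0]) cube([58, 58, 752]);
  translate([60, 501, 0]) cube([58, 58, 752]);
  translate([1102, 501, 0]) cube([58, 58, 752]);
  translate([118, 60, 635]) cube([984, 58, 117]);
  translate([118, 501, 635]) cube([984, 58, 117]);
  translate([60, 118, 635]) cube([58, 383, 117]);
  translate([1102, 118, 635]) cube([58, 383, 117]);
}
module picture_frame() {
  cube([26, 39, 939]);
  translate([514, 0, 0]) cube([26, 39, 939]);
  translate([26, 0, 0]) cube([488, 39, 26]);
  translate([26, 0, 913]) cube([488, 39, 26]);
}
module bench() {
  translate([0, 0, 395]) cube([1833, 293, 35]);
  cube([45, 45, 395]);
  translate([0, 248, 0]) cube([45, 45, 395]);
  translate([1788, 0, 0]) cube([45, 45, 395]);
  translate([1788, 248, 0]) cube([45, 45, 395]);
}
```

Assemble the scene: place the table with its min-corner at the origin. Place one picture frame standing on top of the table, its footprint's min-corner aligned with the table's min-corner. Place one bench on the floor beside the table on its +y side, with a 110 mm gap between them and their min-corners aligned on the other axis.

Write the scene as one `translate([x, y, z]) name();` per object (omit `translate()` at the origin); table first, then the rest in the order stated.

table();
translate([0, 0, 779]) picture_frame();
translate([0, 729, 0]) bench();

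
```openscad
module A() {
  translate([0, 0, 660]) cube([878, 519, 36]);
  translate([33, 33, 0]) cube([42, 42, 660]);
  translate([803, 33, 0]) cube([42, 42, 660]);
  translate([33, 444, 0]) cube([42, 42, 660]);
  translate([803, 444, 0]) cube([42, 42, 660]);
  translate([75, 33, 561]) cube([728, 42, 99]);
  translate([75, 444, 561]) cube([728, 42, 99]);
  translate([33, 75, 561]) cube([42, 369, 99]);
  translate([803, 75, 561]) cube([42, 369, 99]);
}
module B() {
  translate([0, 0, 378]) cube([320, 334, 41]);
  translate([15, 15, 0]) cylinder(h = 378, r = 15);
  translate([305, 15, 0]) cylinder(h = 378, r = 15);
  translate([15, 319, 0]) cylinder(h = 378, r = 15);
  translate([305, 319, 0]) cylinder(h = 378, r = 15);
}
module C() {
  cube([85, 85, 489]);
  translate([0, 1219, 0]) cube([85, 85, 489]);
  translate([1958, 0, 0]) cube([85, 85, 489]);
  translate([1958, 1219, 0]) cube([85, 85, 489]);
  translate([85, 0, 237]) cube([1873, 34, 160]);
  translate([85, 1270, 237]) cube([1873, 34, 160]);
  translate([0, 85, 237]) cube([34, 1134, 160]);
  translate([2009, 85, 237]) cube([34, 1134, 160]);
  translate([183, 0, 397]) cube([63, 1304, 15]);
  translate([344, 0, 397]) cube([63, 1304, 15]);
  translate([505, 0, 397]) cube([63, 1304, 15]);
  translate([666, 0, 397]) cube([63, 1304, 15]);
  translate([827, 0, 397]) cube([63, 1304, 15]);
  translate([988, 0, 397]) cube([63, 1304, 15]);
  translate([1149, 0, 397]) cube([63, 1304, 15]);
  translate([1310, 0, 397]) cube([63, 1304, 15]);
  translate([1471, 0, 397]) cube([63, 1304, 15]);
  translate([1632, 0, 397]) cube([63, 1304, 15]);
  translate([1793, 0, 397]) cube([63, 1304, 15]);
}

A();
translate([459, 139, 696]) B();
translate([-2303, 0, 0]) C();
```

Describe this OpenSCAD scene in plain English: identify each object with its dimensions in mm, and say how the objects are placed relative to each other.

A is a table: top 878 mm (x) × 519 mm (y), 36 mm thick, upper face at z = 696 mm, on four 42×42 mm square legs, each inset 33 mm from the nearest pair of top edges, running from z = 0 to the bottom of the top. Four apron rails, 42 mm thick and 99 mm tall, run between adjacent legs with their top edges flush with the underside of the top and their outer faces flush with the legs' outer faces.

B is a four-legged stool. The seat is a 320×334×41 mm slab whose top surface is at z = 419 mm; four round legs, each 30 mm in diameter, run from the floor (z = 0) to the underside of the seat, each leg's axis is inset half a diameter from the nearest pair of seat edges (so the leg's bounding box is flush with the corner).

C is a bed frame 2043 mm long (x) by 1304 mm wide (y). Four 85×85 mm corner posts, 489 mm tall, at the corners of the footprint. Four rails of 34 mm thickness and 160 mm height run between adjacent posts with their undersides at z = 237 mm, their outer faces flush with the outside of the frame (the two x-running rails run between the posts' inner faces; the two y-running rails run between the posts' inner faces). 11 slats, each 63 mm wide (x) and 15 mm thick, lie across the top of the two x-running rails, running the full 1304 mm width of the frame in y; the slats are evenly spaced along x between the inner faces of the end posts with equal gaps (rounded down to the nearest mm) at the −x end and between each pair — any rounding remainder accumulates at the +x end.

The stool is on top of the table. The bed frame is on the floor beside the table on its −x side.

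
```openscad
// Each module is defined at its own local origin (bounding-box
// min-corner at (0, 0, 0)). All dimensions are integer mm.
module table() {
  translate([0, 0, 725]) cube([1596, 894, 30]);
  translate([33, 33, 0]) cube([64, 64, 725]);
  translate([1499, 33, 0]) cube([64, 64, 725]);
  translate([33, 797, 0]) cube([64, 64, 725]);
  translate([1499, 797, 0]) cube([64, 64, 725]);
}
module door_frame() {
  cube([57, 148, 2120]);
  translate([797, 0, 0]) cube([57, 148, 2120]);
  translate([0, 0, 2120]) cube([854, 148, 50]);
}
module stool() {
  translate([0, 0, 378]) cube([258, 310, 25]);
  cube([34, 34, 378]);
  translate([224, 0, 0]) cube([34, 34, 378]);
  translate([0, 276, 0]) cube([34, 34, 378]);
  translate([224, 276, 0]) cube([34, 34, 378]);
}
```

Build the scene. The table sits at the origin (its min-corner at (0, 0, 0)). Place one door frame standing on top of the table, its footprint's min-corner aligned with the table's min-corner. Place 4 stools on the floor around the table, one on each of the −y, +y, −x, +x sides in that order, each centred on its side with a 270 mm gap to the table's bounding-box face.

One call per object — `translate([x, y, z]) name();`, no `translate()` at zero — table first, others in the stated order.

table();
translate([0, 0, 755]) door_frame();
translate([669, -580, 0]) stool();
translate([669, 1164, 0]) stool();
translate([-528, 292, 0]) stool();
translate([1866, 292, 0]) stool();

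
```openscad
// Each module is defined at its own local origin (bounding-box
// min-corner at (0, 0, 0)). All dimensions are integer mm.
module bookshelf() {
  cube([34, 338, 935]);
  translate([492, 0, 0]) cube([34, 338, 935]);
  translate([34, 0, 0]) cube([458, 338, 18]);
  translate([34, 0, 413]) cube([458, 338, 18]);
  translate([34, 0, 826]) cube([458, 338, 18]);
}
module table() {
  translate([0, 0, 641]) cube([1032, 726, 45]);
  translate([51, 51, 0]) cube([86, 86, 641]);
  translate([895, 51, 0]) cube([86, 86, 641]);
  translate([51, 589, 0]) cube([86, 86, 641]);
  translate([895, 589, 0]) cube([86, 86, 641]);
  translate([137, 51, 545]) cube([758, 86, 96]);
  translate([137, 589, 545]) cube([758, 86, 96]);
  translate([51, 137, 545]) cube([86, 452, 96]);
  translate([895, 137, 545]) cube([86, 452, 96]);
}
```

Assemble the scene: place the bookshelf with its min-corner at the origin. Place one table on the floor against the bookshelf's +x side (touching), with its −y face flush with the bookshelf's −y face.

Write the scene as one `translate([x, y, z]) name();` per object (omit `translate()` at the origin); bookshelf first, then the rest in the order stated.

bookshelf();
translate([526, 0, 0]) table();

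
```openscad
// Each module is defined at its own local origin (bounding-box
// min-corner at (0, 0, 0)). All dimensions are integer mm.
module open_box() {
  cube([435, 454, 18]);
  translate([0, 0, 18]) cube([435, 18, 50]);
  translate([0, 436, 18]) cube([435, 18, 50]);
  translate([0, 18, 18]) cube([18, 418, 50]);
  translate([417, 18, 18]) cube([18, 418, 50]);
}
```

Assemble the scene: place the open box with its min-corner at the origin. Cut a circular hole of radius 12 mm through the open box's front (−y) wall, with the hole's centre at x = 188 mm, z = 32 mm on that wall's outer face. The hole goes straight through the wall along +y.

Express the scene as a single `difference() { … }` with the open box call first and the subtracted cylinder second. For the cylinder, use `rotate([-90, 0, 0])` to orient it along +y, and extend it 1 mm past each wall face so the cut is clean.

difference() {
  open_box();
  translate([188, -1, 32]) rotate([-90, 0, 0]) cylinder(h = 20, r = 12);
}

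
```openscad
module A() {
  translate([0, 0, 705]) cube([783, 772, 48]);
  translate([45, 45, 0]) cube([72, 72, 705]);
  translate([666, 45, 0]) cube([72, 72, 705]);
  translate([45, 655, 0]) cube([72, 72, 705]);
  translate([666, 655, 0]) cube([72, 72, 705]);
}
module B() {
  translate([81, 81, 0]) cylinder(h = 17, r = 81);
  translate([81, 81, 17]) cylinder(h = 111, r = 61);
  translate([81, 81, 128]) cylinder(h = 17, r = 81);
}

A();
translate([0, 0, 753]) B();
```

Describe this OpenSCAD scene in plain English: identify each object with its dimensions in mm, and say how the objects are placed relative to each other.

A is a table: top 783 mm (x) × 772 mm (y), 48 mm thick, upper face at z = 753 mm, on four 72×72 mm square legs, each inset 45 mm from the nearest pair of top edges, running from z = 0 to the bottom of the top.

B is a spool: two coaxial disc flanges of radius 81 mm and thickness 17 mm, joined by a core cylinder of radius 61 mm and height 111 mm. The lower flange rests on z = 0 and the three cylinders share a vertical axis.

The spool is on top of the table.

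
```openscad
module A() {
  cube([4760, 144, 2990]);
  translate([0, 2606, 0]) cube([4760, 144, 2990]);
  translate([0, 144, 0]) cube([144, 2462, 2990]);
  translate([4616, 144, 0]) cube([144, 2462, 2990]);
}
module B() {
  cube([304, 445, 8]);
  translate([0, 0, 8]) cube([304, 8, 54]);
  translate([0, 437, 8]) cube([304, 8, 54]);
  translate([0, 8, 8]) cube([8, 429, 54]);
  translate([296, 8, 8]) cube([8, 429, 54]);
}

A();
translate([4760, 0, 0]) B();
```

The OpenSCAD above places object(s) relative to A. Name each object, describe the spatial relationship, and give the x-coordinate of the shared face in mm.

The house frame's +x face and the open box's −x face are both at x = 4760 mm.

A is a house frame. B is an open box. The open box is against the house frame's +x side, with their −y faces flush. The x-coordinate of the shared face is 4760 mm.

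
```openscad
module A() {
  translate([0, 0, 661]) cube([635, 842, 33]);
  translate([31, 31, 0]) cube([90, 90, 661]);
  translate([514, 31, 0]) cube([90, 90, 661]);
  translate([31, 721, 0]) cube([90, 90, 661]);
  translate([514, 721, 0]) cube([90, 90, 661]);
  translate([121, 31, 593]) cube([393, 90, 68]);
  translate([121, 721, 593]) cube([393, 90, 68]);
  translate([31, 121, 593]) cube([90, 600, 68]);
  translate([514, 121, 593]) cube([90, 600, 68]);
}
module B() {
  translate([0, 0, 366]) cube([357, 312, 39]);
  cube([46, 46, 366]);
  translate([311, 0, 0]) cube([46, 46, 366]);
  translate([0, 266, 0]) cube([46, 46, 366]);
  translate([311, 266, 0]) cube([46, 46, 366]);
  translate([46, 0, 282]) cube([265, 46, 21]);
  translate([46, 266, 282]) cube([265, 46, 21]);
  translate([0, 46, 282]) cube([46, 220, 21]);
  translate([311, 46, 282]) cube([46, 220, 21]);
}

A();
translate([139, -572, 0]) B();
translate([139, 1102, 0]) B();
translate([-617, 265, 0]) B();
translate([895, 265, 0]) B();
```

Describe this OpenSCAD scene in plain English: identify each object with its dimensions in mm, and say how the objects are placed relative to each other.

A is a table: top 635 mm (x) × 842 mm (y), 33 mm thick, upper face at z = 694 mm, on four 90×90 mm square legs, each inset 31 mm from the nearest pair of top edges, running from z = 0 to the bottom of the top. Four apron rails, 90 mm thick and 68 mm tall, run between adjacent legs with their top edges flush with the underside of the top and their outer faces flush with the legs' outer faces.

B is a four-legged stool. The seat is a 357×312×39 mm slab whose top surface is at z = 405 mm; four square legs, each 46×46 mm in cross-section, run from the floor (z = 0) to the underside of the seat, each flush with a corner of the seat. Four stretchers, 46 mm wide and 21 mm tall, connect adjacent legs with their undersides at z = 282 mm, each running between the inner faces of the legs it joins and aligned with the legs' outer faces on the other axis.

Four stools sit around the table at the −y, +y, −x, +x sides.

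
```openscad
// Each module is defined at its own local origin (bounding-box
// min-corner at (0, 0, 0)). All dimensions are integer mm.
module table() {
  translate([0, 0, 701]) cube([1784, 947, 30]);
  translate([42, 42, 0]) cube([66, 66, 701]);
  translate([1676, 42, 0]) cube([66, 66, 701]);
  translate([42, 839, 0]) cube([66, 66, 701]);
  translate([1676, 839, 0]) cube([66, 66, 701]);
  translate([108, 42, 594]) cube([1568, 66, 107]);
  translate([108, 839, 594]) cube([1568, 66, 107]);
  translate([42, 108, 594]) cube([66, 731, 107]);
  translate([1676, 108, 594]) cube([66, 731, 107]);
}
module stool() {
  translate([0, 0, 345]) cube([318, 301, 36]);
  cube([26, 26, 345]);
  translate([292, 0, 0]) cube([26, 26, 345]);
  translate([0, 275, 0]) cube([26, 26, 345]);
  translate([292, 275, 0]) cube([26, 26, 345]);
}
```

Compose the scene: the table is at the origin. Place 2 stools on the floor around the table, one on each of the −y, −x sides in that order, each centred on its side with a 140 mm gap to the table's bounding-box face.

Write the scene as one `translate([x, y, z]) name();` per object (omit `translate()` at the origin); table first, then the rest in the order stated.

table();
translate([733, -441, 0]) stool();
translate([-458, 323, 0]) stool();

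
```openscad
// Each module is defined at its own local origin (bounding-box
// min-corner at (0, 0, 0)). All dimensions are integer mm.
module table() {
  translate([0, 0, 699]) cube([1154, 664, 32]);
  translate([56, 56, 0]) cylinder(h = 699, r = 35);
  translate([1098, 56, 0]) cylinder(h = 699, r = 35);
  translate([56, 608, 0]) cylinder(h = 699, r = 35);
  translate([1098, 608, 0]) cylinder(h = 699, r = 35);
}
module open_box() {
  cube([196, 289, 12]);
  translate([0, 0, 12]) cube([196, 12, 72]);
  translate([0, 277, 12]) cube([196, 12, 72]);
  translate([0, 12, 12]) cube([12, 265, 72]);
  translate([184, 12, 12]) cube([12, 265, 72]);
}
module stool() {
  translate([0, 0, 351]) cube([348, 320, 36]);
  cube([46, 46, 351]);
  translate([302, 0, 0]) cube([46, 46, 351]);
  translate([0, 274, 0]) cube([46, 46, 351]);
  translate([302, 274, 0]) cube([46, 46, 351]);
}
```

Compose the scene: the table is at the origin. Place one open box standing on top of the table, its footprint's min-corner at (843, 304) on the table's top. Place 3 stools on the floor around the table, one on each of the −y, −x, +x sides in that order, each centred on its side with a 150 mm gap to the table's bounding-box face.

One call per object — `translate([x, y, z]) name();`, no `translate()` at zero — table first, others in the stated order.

table();
translate([843, 304, 731]) open_box();
translate([403, -470, 0]) stool();
translate([-498, 172, 0]) stool();
translate([1304, 172, 0]) stool();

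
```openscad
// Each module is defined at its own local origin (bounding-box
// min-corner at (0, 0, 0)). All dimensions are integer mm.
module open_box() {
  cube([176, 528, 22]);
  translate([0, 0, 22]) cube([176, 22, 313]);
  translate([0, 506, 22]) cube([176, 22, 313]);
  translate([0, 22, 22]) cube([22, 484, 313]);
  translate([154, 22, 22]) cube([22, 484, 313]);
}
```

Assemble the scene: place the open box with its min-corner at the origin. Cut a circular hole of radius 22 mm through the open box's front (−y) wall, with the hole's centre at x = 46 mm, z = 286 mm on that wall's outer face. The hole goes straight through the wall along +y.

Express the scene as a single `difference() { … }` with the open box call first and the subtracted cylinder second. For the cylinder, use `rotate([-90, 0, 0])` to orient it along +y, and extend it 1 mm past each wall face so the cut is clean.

difference() {
  open_box();
  translate([46, -1, 286]) rotate([-90, 0, 0]) cylinder(h = 24, r = 22);
}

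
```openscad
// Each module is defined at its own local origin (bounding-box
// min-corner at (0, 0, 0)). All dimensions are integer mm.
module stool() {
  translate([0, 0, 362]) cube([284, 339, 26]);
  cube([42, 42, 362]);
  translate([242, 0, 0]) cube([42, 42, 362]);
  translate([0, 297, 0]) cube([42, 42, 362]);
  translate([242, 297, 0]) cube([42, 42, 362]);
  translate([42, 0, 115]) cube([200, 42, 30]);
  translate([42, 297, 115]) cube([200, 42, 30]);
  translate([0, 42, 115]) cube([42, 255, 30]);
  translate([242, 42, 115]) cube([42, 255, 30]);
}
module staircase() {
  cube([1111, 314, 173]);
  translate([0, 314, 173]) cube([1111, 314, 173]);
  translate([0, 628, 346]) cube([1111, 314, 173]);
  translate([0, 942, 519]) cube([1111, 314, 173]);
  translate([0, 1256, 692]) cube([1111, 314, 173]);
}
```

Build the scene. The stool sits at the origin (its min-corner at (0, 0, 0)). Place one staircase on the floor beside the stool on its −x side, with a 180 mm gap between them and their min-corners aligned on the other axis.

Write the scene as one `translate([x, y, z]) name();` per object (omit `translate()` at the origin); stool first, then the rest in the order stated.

stool();
translate([-1291, 0, 0]) staircase();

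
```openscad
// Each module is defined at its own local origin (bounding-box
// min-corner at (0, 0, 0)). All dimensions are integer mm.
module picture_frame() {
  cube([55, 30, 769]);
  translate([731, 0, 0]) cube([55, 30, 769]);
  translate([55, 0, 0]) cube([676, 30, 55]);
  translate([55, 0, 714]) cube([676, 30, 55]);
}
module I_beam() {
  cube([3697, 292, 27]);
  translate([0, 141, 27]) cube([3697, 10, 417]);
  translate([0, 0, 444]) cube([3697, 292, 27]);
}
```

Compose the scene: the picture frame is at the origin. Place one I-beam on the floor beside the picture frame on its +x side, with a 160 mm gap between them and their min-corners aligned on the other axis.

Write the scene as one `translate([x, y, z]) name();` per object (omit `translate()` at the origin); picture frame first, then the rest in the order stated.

picture_frame();
translate([946, 0, 0]) I_beam();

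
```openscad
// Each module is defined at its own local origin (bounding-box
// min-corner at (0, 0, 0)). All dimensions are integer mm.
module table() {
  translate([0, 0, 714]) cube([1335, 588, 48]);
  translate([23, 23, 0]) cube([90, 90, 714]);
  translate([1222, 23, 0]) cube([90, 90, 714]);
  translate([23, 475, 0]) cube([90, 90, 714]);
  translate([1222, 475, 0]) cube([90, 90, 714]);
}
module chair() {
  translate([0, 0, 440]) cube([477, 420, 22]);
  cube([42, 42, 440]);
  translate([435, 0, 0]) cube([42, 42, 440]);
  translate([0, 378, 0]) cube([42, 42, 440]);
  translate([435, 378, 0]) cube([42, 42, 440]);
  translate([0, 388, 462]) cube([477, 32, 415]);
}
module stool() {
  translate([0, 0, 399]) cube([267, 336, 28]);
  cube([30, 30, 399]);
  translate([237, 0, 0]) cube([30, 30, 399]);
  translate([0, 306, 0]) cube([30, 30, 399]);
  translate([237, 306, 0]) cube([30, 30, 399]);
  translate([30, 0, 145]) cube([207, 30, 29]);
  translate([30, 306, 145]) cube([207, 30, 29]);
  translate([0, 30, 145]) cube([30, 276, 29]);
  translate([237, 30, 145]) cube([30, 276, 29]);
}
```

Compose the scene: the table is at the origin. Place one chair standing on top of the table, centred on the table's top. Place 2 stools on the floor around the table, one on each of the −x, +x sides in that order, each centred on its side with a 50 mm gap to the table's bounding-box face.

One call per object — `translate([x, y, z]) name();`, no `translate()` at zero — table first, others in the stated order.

table();
translate([429, 84, 762]) chair();
translate([-317, 126, 0]) stool();
translate([1385, 126, 0]) stool();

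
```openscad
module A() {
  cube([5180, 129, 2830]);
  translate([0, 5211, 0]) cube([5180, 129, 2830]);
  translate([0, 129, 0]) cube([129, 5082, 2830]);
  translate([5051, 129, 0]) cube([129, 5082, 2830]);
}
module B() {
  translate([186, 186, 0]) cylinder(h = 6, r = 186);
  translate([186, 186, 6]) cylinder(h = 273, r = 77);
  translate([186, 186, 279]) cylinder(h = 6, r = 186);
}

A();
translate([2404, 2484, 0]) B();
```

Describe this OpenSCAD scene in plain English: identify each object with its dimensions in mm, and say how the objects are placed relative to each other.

A is the wall frame of a small rectangular building: four walls, each 2830 mm tall and 129 mm thick, enclosing a footprint 5180 mm (x) by 5340 mm (y) outside-to-outside, with no floor or roof. The front and back walls (the −y and +y sides) span the full width; the two side walls fit between them.

B is a spool: two coaxial disc flanges of radius 186 mm and thickness 6 mm, joined by a core cylinder of radius 77 mm and height 273 mm. The lower flange rests on z = 0 and the three cylinders share a vertical axis.

The spool sits inside the house frame, centred.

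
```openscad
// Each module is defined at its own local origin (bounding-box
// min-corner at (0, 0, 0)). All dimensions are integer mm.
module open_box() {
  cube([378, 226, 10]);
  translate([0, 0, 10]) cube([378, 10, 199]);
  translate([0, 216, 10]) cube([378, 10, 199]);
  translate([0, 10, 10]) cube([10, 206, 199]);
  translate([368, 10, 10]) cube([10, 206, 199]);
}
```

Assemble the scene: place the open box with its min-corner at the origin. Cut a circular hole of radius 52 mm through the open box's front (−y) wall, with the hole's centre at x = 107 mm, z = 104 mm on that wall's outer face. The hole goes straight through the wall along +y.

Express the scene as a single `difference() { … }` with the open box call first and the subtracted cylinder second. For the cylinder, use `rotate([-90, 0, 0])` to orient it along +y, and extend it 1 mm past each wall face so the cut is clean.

difference() {
  open_box();
  translate([107, -1, 104]) rotate([-90, 0, 0]) cylinder(h = 12, r = 52);
}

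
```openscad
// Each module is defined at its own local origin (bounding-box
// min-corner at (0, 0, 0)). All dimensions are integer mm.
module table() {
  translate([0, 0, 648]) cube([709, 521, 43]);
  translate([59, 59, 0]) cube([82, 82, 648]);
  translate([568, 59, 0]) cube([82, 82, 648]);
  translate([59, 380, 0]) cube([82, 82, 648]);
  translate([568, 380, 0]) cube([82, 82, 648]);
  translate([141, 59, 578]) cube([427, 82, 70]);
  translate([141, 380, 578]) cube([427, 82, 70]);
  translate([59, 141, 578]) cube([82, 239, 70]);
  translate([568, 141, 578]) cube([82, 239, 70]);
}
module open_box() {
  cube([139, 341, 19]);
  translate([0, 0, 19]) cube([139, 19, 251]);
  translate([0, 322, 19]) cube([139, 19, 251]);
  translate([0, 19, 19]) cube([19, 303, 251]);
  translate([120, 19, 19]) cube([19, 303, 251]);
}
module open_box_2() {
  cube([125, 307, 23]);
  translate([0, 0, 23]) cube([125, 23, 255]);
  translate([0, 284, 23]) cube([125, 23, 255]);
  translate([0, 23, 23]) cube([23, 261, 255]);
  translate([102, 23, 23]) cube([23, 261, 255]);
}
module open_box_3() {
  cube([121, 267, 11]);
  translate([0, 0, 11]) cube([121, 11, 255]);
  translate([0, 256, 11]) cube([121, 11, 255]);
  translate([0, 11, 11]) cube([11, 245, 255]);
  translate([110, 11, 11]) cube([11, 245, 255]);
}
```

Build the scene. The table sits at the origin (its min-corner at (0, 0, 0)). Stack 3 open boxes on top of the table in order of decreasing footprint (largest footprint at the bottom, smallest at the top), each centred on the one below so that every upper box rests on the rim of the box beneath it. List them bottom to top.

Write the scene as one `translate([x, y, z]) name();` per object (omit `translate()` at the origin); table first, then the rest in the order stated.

table();
translate([285, 90, 691]) open_box();
translate([292, 107, 961]) open_box_2();
translate([294, 127, 1239]) open_box_3();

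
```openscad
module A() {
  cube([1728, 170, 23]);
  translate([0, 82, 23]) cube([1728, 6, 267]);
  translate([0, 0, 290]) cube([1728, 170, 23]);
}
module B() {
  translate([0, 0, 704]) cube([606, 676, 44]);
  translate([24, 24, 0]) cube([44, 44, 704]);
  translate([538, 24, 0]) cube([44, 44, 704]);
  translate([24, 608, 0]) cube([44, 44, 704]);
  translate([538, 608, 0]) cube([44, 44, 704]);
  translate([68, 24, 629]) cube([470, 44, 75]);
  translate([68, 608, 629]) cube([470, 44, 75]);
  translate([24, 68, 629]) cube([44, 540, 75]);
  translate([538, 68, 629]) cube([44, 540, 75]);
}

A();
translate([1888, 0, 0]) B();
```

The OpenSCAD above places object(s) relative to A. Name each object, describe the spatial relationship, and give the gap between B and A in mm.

The table's nearest face is 160 mm from the I-beam's +x face.

A is an I-beam. B is a table. The table is on the floor beside the I-beam on its +x side. The gap between the table and the I-beam is 160 mm.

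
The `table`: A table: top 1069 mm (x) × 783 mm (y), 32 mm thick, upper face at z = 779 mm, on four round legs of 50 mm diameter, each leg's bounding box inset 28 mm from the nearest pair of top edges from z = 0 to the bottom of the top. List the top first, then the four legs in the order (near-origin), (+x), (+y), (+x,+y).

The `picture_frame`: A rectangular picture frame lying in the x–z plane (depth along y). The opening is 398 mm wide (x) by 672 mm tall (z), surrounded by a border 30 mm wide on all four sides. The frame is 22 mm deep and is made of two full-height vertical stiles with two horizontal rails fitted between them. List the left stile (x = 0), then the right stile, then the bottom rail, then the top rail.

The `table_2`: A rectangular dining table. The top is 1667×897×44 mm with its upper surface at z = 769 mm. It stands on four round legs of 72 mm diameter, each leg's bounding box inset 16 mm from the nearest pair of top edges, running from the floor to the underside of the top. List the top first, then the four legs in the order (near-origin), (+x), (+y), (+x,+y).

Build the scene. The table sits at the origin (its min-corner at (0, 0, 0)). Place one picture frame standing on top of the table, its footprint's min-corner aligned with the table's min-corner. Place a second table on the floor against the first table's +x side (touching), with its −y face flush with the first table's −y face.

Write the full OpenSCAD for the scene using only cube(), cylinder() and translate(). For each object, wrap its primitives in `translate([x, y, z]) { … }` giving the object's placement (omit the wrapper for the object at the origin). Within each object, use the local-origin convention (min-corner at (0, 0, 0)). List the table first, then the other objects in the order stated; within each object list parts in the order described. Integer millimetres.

translate([0, 0, 747]) cube([1069, 783, 32]);
translate([53, 53, 0]) cylinder(h = 747, r = 25);
translate([1016, 53, 0]) cylinder(h = 747, r = 25);
translate([53, 730, 0]) cylinder(h = 747, r = 25);
translate([1016, 730, 0]) cylinder(h = 747, r = 25);
translate([0, 0, 779]) {
  cube([30, 22, 732]);
  translate([428, 0, 0]) cube([30, 22, 732]);
  translate([30, 0, 0]) cube([398, 22, 30]);
  translate([30, 0, 702]) cube([398, 22, 30]);
}
translate([1069, 0, 0]) {
  translate([0, 0, 725]) cube([1667, 897, 44]);
  translate([52, 52, 0]) cylinder(h = 725, r = 36);
  translate([1615, 52, 0]) cylinder(h = 725, r = 36);
  translate([52, 845, 0]) cylinder(h = 725, r = 36);
  translate([1615, 845, 0]) cylinder(h = 725, r = 36);
}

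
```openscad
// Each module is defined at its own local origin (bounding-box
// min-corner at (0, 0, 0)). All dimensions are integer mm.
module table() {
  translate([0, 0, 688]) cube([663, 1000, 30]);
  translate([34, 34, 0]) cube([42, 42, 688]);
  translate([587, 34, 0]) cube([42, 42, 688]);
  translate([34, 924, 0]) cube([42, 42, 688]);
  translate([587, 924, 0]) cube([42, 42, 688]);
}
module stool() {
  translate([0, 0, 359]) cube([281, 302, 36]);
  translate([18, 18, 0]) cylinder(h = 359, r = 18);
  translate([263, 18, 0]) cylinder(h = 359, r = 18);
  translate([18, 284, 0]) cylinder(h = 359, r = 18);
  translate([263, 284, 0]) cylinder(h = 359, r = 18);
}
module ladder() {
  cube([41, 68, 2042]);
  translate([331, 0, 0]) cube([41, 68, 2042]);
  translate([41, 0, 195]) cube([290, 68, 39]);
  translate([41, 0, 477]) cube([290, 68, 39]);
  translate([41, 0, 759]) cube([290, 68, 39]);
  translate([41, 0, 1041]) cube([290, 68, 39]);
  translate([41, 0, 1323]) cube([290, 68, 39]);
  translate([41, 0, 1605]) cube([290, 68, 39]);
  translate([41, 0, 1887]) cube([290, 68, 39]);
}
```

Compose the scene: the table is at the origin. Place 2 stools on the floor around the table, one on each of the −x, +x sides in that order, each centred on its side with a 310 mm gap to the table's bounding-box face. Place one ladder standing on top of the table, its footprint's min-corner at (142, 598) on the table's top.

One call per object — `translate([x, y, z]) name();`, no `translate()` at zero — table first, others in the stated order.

table();
translate([-591, 349, 0]) stool();
translate([973, 349, 0]) stool();
translate([142, 598, 718]) ladder();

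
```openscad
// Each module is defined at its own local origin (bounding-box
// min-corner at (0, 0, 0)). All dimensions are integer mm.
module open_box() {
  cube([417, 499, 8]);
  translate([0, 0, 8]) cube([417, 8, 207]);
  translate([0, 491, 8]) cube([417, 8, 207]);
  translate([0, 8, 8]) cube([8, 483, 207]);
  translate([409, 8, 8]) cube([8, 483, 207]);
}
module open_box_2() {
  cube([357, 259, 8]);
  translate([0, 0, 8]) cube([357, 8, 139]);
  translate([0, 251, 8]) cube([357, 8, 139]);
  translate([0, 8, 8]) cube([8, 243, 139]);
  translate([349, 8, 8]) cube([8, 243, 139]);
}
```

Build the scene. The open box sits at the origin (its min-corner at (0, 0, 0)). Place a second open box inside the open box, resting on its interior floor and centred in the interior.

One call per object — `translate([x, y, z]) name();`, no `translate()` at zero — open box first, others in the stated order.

open_box();
translate([30, 120, 8]) open_box_2();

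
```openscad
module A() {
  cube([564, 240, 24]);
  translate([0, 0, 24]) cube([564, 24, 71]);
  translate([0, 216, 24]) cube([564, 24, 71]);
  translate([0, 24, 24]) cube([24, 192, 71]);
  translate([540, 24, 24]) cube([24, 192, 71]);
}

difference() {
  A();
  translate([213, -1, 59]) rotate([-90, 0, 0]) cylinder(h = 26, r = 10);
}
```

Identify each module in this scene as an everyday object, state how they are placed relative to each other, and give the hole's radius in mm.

The subtracted cylinder has r = 10 mm.

A is an open box. The open box has a circular hole through its front wall. The hole's radius is 10 mm.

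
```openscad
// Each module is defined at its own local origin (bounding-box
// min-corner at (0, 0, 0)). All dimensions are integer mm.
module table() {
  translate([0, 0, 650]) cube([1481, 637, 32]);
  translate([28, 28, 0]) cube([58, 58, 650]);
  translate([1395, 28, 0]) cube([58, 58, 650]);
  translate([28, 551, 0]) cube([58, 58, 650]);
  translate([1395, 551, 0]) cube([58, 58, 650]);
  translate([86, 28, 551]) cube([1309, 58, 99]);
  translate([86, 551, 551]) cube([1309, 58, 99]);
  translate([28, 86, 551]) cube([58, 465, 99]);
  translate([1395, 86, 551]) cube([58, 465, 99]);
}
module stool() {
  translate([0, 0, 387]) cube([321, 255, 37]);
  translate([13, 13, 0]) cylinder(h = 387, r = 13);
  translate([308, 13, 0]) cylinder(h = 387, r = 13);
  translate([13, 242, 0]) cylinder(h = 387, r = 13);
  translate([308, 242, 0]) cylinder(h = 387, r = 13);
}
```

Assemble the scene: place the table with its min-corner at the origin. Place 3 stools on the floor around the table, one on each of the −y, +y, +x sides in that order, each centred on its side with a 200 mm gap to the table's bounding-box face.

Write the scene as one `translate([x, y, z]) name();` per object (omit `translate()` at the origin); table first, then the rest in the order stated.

table();
translate([580, -455, 0]) stool();
translate([580, 837, 0]) stool();
translate([1681, 191, 0]) stool();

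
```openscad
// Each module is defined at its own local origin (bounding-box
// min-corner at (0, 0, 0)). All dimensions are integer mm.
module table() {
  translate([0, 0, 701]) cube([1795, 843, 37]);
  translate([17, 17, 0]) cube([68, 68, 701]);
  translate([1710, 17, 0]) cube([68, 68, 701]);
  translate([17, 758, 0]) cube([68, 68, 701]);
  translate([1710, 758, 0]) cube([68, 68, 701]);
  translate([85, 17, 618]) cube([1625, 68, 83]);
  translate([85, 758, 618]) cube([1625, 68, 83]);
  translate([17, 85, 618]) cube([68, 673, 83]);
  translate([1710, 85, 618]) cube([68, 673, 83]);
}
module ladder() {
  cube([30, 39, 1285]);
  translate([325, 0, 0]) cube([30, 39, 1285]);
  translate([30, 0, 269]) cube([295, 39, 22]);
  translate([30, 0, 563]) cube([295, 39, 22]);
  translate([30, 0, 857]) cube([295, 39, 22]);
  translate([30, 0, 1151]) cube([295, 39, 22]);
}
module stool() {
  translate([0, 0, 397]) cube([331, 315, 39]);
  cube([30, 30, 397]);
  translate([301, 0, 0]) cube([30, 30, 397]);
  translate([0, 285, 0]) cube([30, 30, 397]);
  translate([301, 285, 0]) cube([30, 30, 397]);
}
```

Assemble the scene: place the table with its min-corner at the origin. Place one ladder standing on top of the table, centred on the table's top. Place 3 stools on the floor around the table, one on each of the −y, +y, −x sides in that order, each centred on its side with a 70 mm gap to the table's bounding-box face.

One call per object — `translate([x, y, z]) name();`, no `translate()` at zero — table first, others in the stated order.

table();
translate([720, 402, 738]) ladder();
translate([732, -385, 0]) stool();
translate([732, 913, 0]) stool();
translate([-401, 264, 0]) stool();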